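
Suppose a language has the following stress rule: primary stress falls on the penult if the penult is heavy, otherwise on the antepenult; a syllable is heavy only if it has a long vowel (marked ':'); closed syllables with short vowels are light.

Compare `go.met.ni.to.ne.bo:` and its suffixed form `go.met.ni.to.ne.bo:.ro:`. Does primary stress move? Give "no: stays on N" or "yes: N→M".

yes: 4→6

Base `go.met.ni.to.ne.bo:` (6 syllables):
  Weights: 4 to L, 5 ne L, 6 bo: H.
  The penult (syllable 5, ne) is light, so stress falls on the antepenult (syllable 4, to).
  → primary stress on syllable 4.
Suffixed `go.met.ni.to.ne.bo:.ro:` (7 syllables):
  Weights: 5 ne L, 6 bo: H, 7 ro: H.
  The penult (syllable 6, bo:) is heavy, so it takes stress.
  → primary stress on syllable 6.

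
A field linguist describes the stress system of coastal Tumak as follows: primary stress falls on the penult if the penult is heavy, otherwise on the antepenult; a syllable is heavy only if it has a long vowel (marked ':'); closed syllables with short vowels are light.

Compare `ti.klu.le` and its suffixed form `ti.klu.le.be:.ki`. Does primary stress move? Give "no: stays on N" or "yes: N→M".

Base `ti.klu.le` (3 syllables):
  Weights: 1 ti L, 2 klu L, 3 le L.
  The penult (syllable 2, klu) is light, so stress falls on the antepenult (syllable 1, ti).
  → primary stress on syllable 1.
Suffixed `ti.klu.le.be:.ki` (5 syllables):
  Weights: 3 le L, 4 be: H, 5 ki L.
  The penult (syllable 4, be:) is heavy, so it takes stress.
  → primary stress on syllable 4.

yes: 1→4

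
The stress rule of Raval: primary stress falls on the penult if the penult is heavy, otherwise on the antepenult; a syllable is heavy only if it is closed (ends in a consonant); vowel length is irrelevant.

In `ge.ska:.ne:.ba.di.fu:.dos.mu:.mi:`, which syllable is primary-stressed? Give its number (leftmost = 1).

7

Weights: 7 dos H, 8 mu: L, 9 mi: L.
The penult (syllable 8, mu:) is light, so stress falls on the antepenult (syllable 7, dos).
Primary stress: syllable 7 → ge.ska:.ne:.ba.di.fu:.ˈdos.mu:.mi:.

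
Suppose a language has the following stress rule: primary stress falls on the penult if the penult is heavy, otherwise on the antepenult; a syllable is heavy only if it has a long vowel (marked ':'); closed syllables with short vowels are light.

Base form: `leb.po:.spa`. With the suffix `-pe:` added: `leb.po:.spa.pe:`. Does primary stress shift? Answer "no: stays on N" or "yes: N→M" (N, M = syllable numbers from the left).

Base `leb.po:.spa` (3 syllables):
  Weights: 1 leb L, 2 po: H, 3 spa L.
  The penult (syllable 2, po:) is heavy, so it takes stress.
  → primary stress on syllable 2.
Suffixed `leb.po:.spa.pe:` (4 syllables):
  Weights: 2 po: H, 3 spa L, 4 pe: H.
  The penult (syllable 3, spa) is light, so stress falls on the antepenult (syllable 2, po:).
  → primary stress on syllable 2.

no: stays on 2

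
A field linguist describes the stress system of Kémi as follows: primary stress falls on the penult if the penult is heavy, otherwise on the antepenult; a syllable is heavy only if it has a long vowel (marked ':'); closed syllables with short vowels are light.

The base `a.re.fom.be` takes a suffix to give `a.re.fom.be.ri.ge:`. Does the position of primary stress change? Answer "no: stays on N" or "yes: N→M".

Base `a.re.fom.be` (4 syllables):
  Weights: 2 re L, 3 fom L, 4 be L.
  The penult (syllable 3, fom) is light, so stress falls on the antepenult (syllable 2, re).
  → primary stress on syllable 2.
Suffixed `a.re.fom.be.ri.ge:` (6 syllables):
  Weights: 4 be L, 5 ri L, 6 ge: H.
  The penult (syllable 5, ri) is light, so stress falls on the antepenult (syllable 4, be).
  → primary stress on syllable 4.

yes: 2→4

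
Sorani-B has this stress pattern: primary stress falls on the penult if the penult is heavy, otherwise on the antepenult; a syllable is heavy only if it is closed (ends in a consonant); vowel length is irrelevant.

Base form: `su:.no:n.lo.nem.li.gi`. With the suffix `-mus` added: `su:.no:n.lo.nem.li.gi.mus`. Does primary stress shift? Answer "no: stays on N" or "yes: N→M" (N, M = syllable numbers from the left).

yes: 4→5

Base `su:.no:n.lo.nem.li.gi` (6 syllables):
  Weights: 4 nem H, 5 li L, 6 gi L.
  The penult (syllable 5, li) is light, so stress falls on the antepenult (syllable 4, nem).
  → primary stress on syllable 4.
Suffixed `su:.no:n.lo.nem.li.gi.mus` (7 syllables):
  Weights: 5 li L, 6 gi L, 7 mus H.
  The penult (syllable 6, gi) is light, so stress falls on the antepenult (syllable 5, li).
  → primary stress on syllable 5.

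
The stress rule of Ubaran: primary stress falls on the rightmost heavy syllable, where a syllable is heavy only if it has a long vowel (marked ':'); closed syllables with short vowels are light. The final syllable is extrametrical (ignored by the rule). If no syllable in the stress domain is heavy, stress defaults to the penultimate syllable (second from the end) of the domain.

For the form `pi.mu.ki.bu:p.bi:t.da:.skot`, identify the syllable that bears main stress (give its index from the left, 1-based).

6

The final syllable (7, skot) is extrametrical; the stress domain is syllables 1–6.
Weights: 1 pi L, 2 mu L, 3 ki L, 4 bu:p H, 5 bi:t H, 6 da: H.
Heavy syllables in the domain: 4, 5, 6. The rightmost is syllable 6 (da:).
Primary stress: syllable 6 → pi.mu.ki.bu:p.bi:t.ˈda:.skot.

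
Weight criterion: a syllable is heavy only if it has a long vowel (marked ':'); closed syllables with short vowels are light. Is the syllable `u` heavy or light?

light

`u`: short vowel, open (no coda). Short vowel → light.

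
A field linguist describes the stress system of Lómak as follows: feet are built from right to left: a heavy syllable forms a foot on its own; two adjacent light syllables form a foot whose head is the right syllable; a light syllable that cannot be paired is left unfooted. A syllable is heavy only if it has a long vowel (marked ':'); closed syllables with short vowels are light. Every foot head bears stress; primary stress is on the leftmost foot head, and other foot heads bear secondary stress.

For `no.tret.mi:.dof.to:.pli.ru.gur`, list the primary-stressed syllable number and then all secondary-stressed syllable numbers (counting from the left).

primary 2, secondary 3, 5, 8

Weights: 1 no L, 2 tret L, 3 mi: H, 4 dof L, 5 to: H, 6 pli L, 7 ru L, 8 gur L.
Parse right to left (heavy = foot alone; LL = one foot; stranded L unfooted): (no.ˈtret) (ˈmi:) dof (ˈto:) pli (ru.ˈgur).
Foot heads: 2, 3, 5, 8.
Primary stress on the leftmost head = syllable 2.
Secondary stress on 3, 5, 8: no.ˈtret.ˌmi:.dof.ˌto:.pli.ru.ˌgur.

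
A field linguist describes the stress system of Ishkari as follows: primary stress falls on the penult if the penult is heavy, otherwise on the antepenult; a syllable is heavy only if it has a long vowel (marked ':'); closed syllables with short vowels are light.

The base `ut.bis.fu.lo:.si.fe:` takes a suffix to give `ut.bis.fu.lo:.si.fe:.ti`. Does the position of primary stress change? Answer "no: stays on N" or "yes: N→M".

yes: 4→6

Base `ut.bis.fu.lo:.si.fe:` (6 syllables):
  Weights: 4 lo: H, 5 si L, 6 fe: H.
  The penult (syllable 5, si) is light, so stress falls on the antepenult (syllable 4, lo:).
  → primary stress on syllable 4.
Suffixed `ut.bis.fu.lo:.si.fe:.ti` (7 syllables):
  Weights: 5 si L, 6 fe: H, 7 ti L.
  The penult (syllable 6, fe:) is heavy, so it takes stress.
  → primary stress on syllable 6.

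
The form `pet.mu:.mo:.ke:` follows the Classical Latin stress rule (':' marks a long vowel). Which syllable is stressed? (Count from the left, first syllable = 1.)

Classical Latin: stress the penult if heavy (long vowel or closed), else the antepenult.
Weights: 2 mu: H, 3 mo: H, 4 ke: H.
The penult (syllable 3, mo:) is heavy, so it takes stress.
Stress on syllable 3: pet.mu:.ˈmo:.ke:.

3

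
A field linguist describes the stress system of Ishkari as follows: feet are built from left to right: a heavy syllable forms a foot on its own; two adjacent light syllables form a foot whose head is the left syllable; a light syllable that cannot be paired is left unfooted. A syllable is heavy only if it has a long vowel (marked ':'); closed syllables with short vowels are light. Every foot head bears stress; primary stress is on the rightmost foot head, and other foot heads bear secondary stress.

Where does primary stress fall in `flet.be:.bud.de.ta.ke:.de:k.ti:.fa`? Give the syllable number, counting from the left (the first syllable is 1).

Weights: 1 flet L, 2 be: H, 3 bud L, 4 de L, 5 ta L, 6 ke: H, 7 de:k H, 8 ti: H, 9 fa L.
Parse left to right (heavy = foot alone; LL = one foot; stranded L unfooted): flet (ˈbe:) (ˈbud.de) ta (ˈke:) (ˈde:k) (ˈti:) fa.
Foot heads: 2, 3, 6, 7, 8.
Primary stress on the rightmost head = syllable 8.
Primary stress: syllable 8 → flet.be:.bud.de.ta.ke:.de:k.ˈti:.fa.

8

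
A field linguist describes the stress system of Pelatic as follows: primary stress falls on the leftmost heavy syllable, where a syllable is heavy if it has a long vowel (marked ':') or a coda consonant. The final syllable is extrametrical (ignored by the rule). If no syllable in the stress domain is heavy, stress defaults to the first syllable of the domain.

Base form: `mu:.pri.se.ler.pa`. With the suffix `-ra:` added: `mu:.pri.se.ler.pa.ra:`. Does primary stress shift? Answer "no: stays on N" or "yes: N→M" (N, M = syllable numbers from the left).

no: stays on 1

Base `mu:.pri.se.ler.pa` (5 syllables):
  The final syllable (5, pa) is extrametrical; the stress domain is syllables 1–4.
  Weights: 1 mu: H, 2 pri L, 3 se L, 4 ler H.
  Heavy syllables in the domain: 1, 4. The leftmost is syllable 1 (mu:).
  → primary stress on syllable 1.
Suffixed `mu:.pri.se.ler.pa.ra:` (6 syllables):
  The final syllable (6, ra:) is extrametrical; the stress domain is syllables 1–5.
  Weights: 1 mu: H, 2 pri L, 3 se L, 4 ler H, 5 pa L.
  Heavy syllables in the domain: 1, 4. The leftmost is syllable 1 (mu:).
  → primary stress on syllable 1.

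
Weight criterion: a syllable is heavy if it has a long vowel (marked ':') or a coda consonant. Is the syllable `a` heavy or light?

light

`a`: short vowel, open (no coda). Short vowel, open → light.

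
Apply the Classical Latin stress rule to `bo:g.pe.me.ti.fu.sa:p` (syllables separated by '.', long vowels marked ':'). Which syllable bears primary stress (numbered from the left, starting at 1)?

Classical Latin: stress the penult if heavy (long vowel or closed), else the antepenult.
Weights: 4 ti L, 5 fu L, 6 sa:p H.
The penult (syllable 5, fu) is light, so stress falls on the antepenult (syllable 4, ti).
Stress on syllable 4: bo:g.pe.me.ˈti.fu.sa:p.

4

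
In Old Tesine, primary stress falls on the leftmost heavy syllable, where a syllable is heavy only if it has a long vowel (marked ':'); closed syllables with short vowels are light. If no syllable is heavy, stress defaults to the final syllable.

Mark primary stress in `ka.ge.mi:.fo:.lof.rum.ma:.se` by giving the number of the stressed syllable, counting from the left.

3

Weights: 1 ka L, 2 ge L, 3 mi: H, 4 fo: H, 5 lof L, 6 rum L, 7 ma: H, 8 se L.
Heavy syllables in the domain: 3, 4, 7. The leftmost is syllable 3 (mi:).
Primary stress: syllable 3 → ka.ge.ˈmi:.fo:.lof.rum.ma:.se.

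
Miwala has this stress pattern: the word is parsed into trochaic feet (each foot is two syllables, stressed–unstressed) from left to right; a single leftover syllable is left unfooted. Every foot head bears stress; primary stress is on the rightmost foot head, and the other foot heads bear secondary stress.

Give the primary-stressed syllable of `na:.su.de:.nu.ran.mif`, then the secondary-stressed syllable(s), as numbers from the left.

primary 5, secondary 1, 3

Parse left to right into trochaic (ˈσσ) feet: (ˈna:.su) (ˈde:.nu) (ˈran.mif).
Foot heads (stressed positions): 1, 3, 5.
End Rule Rightmost: primary stress on the rightmost head = syllable 5.
Secondary stress on 1, 3: ˌna:.su.ˌde:.nu.ˈran.mif.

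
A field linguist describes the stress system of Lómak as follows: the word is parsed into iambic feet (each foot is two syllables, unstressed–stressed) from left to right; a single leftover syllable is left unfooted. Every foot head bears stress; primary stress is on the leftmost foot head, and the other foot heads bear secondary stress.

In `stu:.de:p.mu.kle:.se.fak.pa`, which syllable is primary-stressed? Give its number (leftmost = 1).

Parse left to right into iambic (σˈσ) feet: (stu:.ˈde:p) (mu.ˈkle:) (se.ˈfak) pa. Syllable 7 is left unfooted.
Foot heads (stressed positions): 2, 4, 6.
End Rule Leftmost: primary stress on the leftmost head = syllable 2.
Primary stress: syllable 2 → stu:.ˈde:p.mu.kle:.se.fak.pa.

2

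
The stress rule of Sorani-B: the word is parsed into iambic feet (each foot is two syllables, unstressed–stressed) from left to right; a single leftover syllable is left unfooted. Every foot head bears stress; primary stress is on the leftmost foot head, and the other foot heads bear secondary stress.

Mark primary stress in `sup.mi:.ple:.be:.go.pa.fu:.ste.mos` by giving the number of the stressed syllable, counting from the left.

Parse left to right into iambic (σˈσ) feet: (sup.ˈmi:) (ple:.ˈbe:) (go.ˈpa) (fu:.ˈste) mos. Syllable 9 is left unfooted.
Foot heads (stressed positions): 2, 4, 6, 8.
End Rule Leftmost: primary stress on the leftmost head = syllable 2.
Primary stress: syllable 2 → sup.ˈmi:.ple:.be:.go.pa.fu:.ste.mos.

2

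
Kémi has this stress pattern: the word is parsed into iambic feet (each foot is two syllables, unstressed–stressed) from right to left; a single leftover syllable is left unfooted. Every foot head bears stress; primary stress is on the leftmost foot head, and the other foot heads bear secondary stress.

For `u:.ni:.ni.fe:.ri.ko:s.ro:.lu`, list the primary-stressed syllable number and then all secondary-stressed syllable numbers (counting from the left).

Parse right to left into iambic (σˈσ) feet: (u:.ˈni:) (ni.ˈfe:) (ri.ˈko:s) (ro:.ˈlu).
Foot heads (stressed positions): 2, 4, 6, 8.
End Rule Leftmost: primary stress on the leftmost head = syllable 2.
Secondary stress on 4, 6, 8: u:.ˈni:.ni.ˌfe:.ri.ˌko:s.ro:.ˌlu.

primary 2, secondary 4, 6, 8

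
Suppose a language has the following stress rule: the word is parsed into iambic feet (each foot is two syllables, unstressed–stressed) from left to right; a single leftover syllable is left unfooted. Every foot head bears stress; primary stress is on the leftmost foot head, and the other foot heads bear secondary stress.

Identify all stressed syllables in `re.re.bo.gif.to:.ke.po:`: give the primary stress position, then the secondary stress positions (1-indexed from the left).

primary 2, secondary 4, 6

Parse left to right into iambic (σˈσ) feet: (re.ˈre) (bo.ˈgif) (to:.ˈke) po:. Syllable 7 is left unfooted.
Foot heads (stressed positions): 2, 4, 6.
End Rule Leftmost: primary stress on the leftmost head = syllable 2.
Secondary stress on 4, 6: re.ˈre.bo.ˌgif.to:.ˌke.po:.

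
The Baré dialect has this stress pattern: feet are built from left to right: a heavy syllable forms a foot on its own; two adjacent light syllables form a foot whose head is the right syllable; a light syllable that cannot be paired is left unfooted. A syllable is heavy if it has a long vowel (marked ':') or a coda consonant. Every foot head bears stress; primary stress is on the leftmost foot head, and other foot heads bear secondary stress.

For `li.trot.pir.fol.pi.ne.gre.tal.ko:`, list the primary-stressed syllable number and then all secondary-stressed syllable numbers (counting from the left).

Weights: 1 li L, 2 trot H, 3 pir H, 4 fol H, 5 pi L, 6 ne L, 7 gre L, 8 tal H, 9 ko: H.
Parse left to right (heavy = foot alone; LL = one foot; stranded L unfooted): li (ˈtrot) (ˈpir) (ˈfol) (pi.ˈne) gre (ˈtal) (ˈko:).
Foot heads: 2, 3, 4, 6, 8, 9.
Primary stress on the leftmost head = syllable 2.
Secondary stress on 3, 4, 6, 8, 9: li.ˈtrot.ˌpir.ˌfol.pi.ˌne.gre.ˌtal.ˌko:.

primary 2, secondary 3, 4, 6, 8, 9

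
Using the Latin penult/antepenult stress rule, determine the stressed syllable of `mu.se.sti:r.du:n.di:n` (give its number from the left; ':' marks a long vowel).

Classical Latin: stress the penult if heavy (long vowel or closed), else the antepenult.
Weights: 3 sti:r H, 4 du:n H, 5 di:n H.
The penult (syllable 4, du:n) is heavy, so it takes stress.
Stress on syllable 4: mu.se.sti:r.ˈdu:n.di:n.

4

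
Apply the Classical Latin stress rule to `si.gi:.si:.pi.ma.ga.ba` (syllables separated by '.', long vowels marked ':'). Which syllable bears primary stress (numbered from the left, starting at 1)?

Classical Latin: stress the penult if heavy (long vowel or closed), else the antepenult.
Weights: 5 ma L, 6 ga L, 7 ba L.
The penult (syllable 6, ga) is light, so stress falls on the antepenult (syllable 5, ma).
Stress on syllable 5: si.gi:.si:.pi.ˈma.ga.ba.

5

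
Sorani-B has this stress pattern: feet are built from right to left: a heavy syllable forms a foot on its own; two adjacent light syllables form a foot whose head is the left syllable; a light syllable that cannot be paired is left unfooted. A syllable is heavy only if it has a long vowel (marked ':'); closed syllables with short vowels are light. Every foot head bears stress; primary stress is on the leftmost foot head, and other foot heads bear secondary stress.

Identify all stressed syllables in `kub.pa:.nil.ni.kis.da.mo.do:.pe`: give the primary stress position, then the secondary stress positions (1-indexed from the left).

Weights: 1 kub L, 2 pa: H, 3 nil L, 4 ni L, 5 kis L, 6 da L, 7 mo L, 8 do: H, 9 pe L.
Parse right to left (heavy = foot alone; LL = one foot; stranded L unfooted): kub (ˈpa:) nil (ˈni.kis) (ˈda.mo) (ˈdo:) pe.
Foot heads: 2, 4, 6, 8.
Primary stress on the leftmost head = syllable 2.
Secondary stress on 4, 6, 8: kub.ˈpa:.nil.ˌni.kis.ˌda.mo.ˌdo:.pe.

primary 2, secondary 4, 6, 8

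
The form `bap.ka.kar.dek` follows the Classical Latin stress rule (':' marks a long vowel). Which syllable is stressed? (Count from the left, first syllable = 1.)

3

Classical Latin: stress the penult if heavy (long vowel or closed), else the antepenult.
Weights: 2 ka L, 3 kar H, 4 dek H.
The penult (syllable 3, kar) is heavy, so it takes stress.
Stress on syllable 3: bap.ka.ˈkar.dek.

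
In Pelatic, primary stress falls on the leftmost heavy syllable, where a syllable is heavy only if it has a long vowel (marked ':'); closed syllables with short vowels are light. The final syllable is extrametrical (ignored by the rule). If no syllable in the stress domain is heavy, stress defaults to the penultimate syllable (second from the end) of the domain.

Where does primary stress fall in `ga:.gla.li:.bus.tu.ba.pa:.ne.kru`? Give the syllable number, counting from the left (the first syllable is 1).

1

The final syllable (9, kru) is extrametrical; the stress domain is syllables 1–8.
Weights: 1 ga: H, 2 gla L, 3 li: H, 4 bus L, 5 tu L, 6 ba L, 7 pa: H, 8 ne L.
Heavy syllables in the domain: 1, 3, 7. The leftmost is syllable 1 (ga:).
Primary stress: syllable 1 → ˈga:.gla.li:.bus.tu.ba.pa:.ne.kru.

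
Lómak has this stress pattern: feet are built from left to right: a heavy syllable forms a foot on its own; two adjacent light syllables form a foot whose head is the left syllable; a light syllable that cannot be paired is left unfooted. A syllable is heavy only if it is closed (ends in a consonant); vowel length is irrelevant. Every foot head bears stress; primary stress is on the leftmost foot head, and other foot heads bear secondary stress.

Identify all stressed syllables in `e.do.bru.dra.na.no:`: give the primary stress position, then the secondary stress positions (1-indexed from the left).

primary 1, secondary 3, 5

Weights: 1 e L, 2 do L, 3 bru L, 4 dra L, 5 na L, 6 no: L.
Parse left to right (heavy = foot alone; LL = one foot; stranded L unfooted): (ˈe.do) (ˈbru.dra) (ˈna.no:).
Foot heads: 1, 3, 5.
Primary stress on the leftmost head = syllable 1.
Secondary stress on 3, 5: ˈe.do.ˌbru.dra.ˌna.no:.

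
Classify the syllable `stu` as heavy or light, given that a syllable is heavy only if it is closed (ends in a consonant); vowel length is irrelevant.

light

`stu`: short vowel, open (no coda). Open (no coda) → light.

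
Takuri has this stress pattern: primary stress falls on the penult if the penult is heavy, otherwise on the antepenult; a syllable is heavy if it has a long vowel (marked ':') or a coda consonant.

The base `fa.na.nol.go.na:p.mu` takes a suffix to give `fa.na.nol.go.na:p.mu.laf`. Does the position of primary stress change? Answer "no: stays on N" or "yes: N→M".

no: stays on 5

Base `fa.na.nol.go.na:p.mu` (6 syllables):
  Weights: 4 go L, 5 na:p H, 6 mu L.
  The penult (syllable 5, na:p) is heavy, so it takes stress.
  → primary stress on syllable 5.
Suffixed `fa.na.nol.go.na:p.mu.laf` (7 syllables):
  Weights: 5 na:p H, 6 mu L, 7 laf H.
  The penult (syllable 6, mu) is light, so stress falls on the antepenult (syllable 5, na:p).
  → primary stress on syllable 5.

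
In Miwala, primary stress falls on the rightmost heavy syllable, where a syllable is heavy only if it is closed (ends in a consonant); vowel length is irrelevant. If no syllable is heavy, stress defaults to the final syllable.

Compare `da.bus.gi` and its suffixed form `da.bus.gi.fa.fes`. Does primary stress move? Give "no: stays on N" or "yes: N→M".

Base `da.bus.gi` (3 syllables):
  Weights: 1 da L, 2 bus H, 3 gi L.
  Heavy syllables in the domain: 2. The rightmost is syllable 2 (bus).
  → primary stress on syllable 2.
Suffixed `da.bus.gi.fa.fes` (5 syllables):
  Weights: 1 da L, 2 bus H, 3 gi L, 4 fa L, 5 fes H.
  Heavy syllables in the domain: 2, 5. The rightmost is syllable 5 (fes).
  → primary stress on syllable 5.

yes: 2→5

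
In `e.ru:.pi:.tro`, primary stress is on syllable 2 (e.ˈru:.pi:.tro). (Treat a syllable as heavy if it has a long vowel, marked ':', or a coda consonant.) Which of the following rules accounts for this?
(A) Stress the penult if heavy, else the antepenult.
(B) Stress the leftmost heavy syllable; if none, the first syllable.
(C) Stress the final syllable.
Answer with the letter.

B

Rule A → syllable 3 (observed: 2).
Rule B → syllable 2 ✓.
Rule C → syllable 4 (observed: 2).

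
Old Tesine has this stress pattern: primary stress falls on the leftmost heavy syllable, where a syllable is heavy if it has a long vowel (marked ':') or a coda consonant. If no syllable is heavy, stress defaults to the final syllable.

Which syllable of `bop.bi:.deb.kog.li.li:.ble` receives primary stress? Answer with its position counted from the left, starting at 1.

Weights: 1 bop H, 2 bi: H, 3 deb H, 4 kog H, 5 li L, 6 li: H, 7 ble L.
Heavy syllables in the domain: 1, 2, 3, 4, 6. The leftmost is syllable 1 (bop).
Primary stress: syllable 1 → ˈbop.bi:.deb.kog.li.li:.ble.

1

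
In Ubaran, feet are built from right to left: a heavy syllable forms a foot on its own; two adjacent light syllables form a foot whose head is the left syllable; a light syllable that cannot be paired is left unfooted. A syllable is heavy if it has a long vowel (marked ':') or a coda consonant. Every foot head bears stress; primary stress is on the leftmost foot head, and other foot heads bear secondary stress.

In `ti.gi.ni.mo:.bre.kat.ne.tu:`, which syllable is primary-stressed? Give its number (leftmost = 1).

2

Weights: 1 ti L, 2 gi L, 3 ni L, 4 mo: H, 5 bre L, 6 kat H, 7 ne L, 8 tu: H.
Parse right to left (heavy = foot alone; LL = one foot; stranded L unfooted): ti (ˈgi.ni) (ˈmo:) bre (ˈkat) ne (ˈtu:).
Foot heads: 2, 4, 6, 8.
Primary stress on the leftmost head = syllable 2.
Primary stress: syllable 2 → ti.ˈgi.ni.mo:.bre.kat.ne.tu:.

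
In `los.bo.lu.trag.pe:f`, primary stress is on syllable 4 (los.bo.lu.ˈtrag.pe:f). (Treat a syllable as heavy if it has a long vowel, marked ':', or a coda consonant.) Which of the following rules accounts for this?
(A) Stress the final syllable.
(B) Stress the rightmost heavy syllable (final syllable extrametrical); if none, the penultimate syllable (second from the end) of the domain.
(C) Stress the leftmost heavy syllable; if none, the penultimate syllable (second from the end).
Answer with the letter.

Rule A → syllable 5 (observed: 4).
Rule B → syllable 4 ✓.
Rule C → syllable 1 (observed: 4).

B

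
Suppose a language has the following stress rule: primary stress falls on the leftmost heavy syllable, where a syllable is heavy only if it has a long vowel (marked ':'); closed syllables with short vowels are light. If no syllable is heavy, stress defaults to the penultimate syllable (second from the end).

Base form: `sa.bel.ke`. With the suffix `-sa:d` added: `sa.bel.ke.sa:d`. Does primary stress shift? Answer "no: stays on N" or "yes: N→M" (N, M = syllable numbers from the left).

yes: 2→4

Base `sa.bel.ke` (3 syllables):
  Weights: 1 sa L, 2 bel L, 3 ke L.
  No heavy syllable in the domain; default to the penultimate syllable (second from the end) = syllable 2.
  → primary stress on syllable 2.
Suffixed `sa.bel.ke.sa:d` (4 syllables):
  Weights: 1 sa L, 2 bel L, 3 ke L, 4 sa:d H.
  Heavy syllables in the domain: 4. The leftmost is syllable 4 (sa:d).
  → primary stress on syllable 4.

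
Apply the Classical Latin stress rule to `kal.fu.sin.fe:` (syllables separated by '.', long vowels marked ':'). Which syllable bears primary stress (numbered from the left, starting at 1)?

Classical Latin: stress the penult if heavy (long vowel or closed), else the antepenult.
Weights: 2 fu L, 3 sin H, 4 fe: H.
The penult (syllable 3, sin) is heavy, so it takes stress.
Stress on syllable 3: kal.fu.ˈsin.fe:.

3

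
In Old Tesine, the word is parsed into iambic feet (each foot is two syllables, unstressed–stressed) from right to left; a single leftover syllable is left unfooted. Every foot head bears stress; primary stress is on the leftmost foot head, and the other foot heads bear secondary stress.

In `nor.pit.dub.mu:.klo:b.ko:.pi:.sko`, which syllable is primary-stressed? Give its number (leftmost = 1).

2

Parse right to left into iambic (σˈσ) feet: (nor.ˈpit) (dub.ˈmu:) (klo:b.ˈko:) (pi:.ˈsko).
Foot heads (stressed positions): 2, 4, 6, 8.
End Rule Leftmost: primary stress on the leftmost head = syllable 2.
Primary stress: syllable 2 → nor.ˈpit.dub.mu:.klo:b.ko:.pi:.sko.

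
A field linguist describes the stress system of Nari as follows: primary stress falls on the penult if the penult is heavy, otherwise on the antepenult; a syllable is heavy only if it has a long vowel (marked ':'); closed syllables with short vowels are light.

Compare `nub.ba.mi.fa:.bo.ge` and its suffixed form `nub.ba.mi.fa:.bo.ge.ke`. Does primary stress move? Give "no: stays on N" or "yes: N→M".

Base `nub.ba.mi.fa:.bo.ge` (6 syllables):
  Weights: 4 fa: H, 5 bo L, 6 ge L.
  The penult (syllable 5, bo) is light, so stress falls on the antepenult (syllable 4, fa:).
  → primary stress on syllable 4.
Suffixed `nub.ba.mi.fa:.bo.ge.ke` (7 syllables):
  Weights: 5 bo L, 6 ge L, 7 ke L.
  The penult (syllable 6, ge) is light, so stress falls on the antepenult (syllable 5, bo).
  → primary stress on syllable 5.

yes: 4→5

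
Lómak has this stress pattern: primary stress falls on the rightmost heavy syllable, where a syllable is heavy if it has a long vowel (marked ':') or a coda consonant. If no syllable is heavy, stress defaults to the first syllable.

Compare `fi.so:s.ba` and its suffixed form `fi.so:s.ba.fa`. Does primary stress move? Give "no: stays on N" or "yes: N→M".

Base `fi.so:s.ba` (3 syllables):
  Weights: 1 fi L, 2 so:s H, 3 ba L.
  Heavy syllables in the domain: 2. The rightmost is syllable 2 (so:s).
  → primary stress on syllable 2.
Suffixed `fi.so:s.ba.fa` (4 syllables):
  Weights: 1 fi L, 2 so:s H, 3 ba L, 4 fa L.
  Heavy syllables in the domain: 2. The rightmost is syllable 2 (so:s).
  → primary stress on syllable 2.

no: stays on 2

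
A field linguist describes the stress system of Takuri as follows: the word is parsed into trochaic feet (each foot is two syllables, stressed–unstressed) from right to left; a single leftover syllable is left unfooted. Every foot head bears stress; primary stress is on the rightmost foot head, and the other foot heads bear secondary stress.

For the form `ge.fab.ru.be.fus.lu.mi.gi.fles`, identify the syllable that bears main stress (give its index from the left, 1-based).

8

Parse right to left into trochaic (ˈσσ) feet: ge (ˈfab.ru) (ˈbe.fus) (ˈlu.mi) (ˈgi.fles). Syllable 1 is left unfooted.
Foot heads (stressed positions): 2, 4, 6, 8.
End Rule Rightmost: primary stress on the rightmost head = syllable 8.
Primary stress: syllable 8 → ge.fab.ru.be.fus.lu.mi.ˈgi.fles.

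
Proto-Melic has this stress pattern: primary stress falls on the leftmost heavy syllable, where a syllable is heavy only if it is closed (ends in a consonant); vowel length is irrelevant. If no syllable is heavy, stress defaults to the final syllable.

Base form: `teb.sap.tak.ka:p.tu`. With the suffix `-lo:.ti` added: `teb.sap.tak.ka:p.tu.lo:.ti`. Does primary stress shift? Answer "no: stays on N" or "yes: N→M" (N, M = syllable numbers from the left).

Base `teb.sap.tak.ka:p.tu` (5 syllables):
  Weights: 1 teb H, 2 sap H, 3 tak H, 4 ka:p H, 5 tu L.
  Heavy syllables in the domain: 1, 2, 3, 4. The leftmost is syllable 1 (teb).
  → primary stress on syllable 1.
Suffixed `teb.sap.tak.ka:p.tu.lo:.ti` (7 syllables):
  Weights: 1 teb H, 2 sap H, 3 tak H, 4 ka:p H, 5 tu L, 6 lo: L, 7 ti L.
  Heavy syllables in the domain: 1, 2, 3, 4. The leftmost is syllable 1 (teb).
  → primary stress on syllable 1.

no: stays on 1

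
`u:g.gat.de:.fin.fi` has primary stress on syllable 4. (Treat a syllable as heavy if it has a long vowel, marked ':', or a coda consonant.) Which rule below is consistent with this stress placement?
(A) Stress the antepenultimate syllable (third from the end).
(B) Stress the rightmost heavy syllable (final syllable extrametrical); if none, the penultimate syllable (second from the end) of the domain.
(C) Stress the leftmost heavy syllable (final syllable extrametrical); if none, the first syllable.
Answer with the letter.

Rule A → syllable 3 (observed: 4).
Rule B → syllable 4 ✓.
Rule C → syllable 1 (observed: 4).

B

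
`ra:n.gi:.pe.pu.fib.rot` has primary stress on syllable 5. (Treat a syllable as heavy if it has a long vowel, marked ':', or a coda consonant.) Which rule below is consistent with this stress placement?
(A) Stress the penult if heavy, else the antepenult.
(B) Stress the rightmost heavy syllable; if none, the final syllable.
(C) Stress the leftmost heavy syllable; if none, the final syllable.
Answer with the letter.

Rule A → syllable 5 ✓.
Rule B → syllable 6 (observed: 5).
Rule C → syllable 1 (observed: 5).

A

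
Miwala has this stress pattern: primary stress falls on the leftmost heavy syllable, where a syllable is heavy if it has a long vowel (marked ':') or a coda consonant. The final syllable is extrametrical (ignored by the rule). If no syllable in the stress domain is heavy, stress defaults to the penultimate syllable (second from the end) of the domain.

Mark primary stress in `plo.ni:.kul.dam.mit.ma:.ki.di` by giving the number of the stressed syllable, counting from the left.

2

The final syllable (8, di) is extrametrical; the stress domain is syllables 1–7.
Weights: 1 plo L, 2 ni: H, 3 kul H, 4 dam H, 5 mit H, 6 ma: H, 7 ki L.
Heavy syllables in the domain: 2, 3, 4, 5, 6. The leftmost is syllable 2 (ni:).
Primary stress: syllable 2 → plo.ˈni:.kul.dam.mit.ma:.ki.di.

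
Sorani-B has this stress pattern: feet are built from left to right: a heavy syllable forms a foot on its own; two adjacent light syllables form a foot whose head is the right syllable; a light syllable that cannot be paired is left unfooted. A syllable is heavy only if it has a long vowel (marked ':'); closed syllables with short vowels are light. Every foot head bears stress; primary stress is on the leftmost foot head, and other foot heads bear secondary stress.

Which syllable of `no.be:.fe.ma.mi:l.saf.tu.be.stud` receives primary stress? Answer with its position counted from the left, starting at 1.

2

Weights: 1 no L, 2 be: H, 3 fe L, 4 ma L, 5 mi:l H, 6 saf L, 7 tu L, 8 be L, 9 stud L.
Parse left to right (heavy = foot alone; LL = one foot; stranded L unfooted): no (ˈbe:) (fe.ˈma) (ˈmi:l) (saf.ˈtu) (be.ˈstud).
Foot heads: 2, 4, 5, 7, 9.
Primary stress on the leftmost head = syllable 2.
Primary stress: syllable 2 → no.ˈbe:.fe.ma.mi:l.saf.tu.be.stud.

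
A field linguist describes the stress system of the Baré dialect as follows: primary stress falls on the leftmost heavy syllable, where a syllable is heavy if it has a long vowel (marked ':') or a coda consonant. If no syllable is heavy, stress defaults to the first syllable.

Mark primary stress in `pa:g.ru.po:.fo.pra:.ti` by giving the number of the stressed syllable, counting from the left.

1

Weights: 1 pa:g H, 2 ru L, 3 po: H, 4 fo L, 5 pra: H, 6 ti L.
Heavy syllables in the domain: 1, 3, 5. The leftmost is syllable 1 (pa:g).
Primary stress: syllable 1 → ˈpa:g.ru.po:.fo.pra:.ti.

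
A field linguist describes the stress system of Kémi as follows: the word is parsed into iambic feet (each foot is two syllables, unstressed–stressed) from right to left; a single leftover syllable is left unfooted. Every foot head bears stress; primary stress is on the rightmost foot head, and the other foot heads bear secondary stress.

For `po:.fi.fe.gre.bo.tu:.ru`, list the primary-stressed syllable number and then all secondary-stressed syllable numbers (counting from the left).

primary 7, secondary 3, 5

Parse right to left into iambic (σˈσ) feet: po: (fi.ˈfe) (gre.ˈbo) (tu:.ˈru). Syllable 1 is left unfooted.
Foot heads (stressed positions): 3, 5, 7.
End Rule Rightmost: primary stress on the rightmost head = syllable 7.
Secondary stress on 3, 5: po:.fi.ˌfe.gre.ˌbo.tu:.ˈru.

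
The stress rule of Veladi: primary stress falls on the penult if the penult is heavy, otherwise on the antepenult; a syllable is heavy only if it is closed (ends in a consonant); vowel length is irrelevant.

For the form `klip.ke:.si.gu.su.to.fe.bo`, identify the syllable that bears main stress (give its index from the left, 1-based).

6

Weights: 6 to L, 7 fe L, 8 bo L.
The penult (syllable 7, fe) is light, so stress falls on the antepenult (syllable 6, to).
Primary stress: syllable 6 → klip.ke:.si.gu.su.ˈto.fe.bo.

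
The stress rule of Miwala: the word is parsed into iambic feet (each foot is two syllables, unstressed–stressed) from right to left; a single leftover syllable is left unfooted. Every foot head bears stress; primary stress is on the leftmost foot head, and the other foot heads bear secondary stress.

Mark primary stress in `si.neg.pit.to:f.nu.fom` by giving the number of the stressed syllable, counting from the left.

Parse right to left into iambic (σˈσ) feet: (si.ˈneg) (pit.ˈto:f) (nu.ˈfom).
Foot heads (stressed positions): 2, 4, 6.
End Rule Leftmost: primary stress on the leftmost head = syllable 2.
Primary stress: syllable 2 → si.ˈneg.pit.to:f.nu.fom.

2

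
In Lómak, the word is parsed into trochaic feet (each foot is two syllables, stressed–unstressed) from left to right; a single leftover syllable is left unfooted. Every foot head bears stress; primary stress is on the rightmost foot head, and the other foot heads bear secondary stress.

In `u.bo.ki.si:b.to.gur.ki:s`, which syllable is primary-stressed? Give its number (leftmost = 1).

Parse left to right into trochaic (ˈσσ) feet: (ˈu.bo) (ˈki.si:b) (ˈto.gur) ki:s. Syllable 7 is left unfooted.
Foot heads (stressed positions): 1, 3, 5.
End Rule Rightmost: primary stress on the rightmost head = syllable 5.
Primary stress: syllable 5 → u.bo.ki.si:b.ˈto.gur.ki:s.

5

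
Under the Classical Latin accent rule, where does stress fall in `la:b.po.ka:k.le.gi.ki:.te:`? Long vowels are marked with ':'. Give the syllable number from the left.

6

Classical Latin: stress the penult if heavy (long vowel or closed), else the antepenult.
Weights: 5 gi L, 6 ki: H, 7 te: H.
The penult (syllable 6, ki:) is heavy, so it takes stress.
Stress on syllable 6: la:b.po.ka:k.le.gi.ˈki:.te:.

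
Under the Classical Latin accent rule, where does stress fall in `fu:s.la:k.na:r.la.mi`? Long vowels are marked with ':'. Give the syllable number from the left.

Classical Latin: stress the penult if heavy (long vowel or closed), else the antepenult.
Weights: 3 na:r H, 4 la L, 5 mi L.
The penult (syllable 4, la) is light, so stress falls on the antepenult (syllable 3, na:r).
Stress on syllable 3: fu:s.la:k.ˈna:r.la.mi.

3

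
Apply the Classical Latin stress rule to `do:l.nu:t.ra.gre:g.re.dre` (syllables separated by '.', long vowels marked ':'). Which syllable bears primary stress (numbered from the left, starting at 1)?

Classical Latin: stress the penult if heavy (long vowel or closed), else the antepenult.
Weights: 4 gre:g H, 5 re L, 6 dre L.
The penult (syllable 5, re) is light, so stress falls on the antepenult (syllable 4, gre:g).
Stress on syllable 4: do:l.nu:t.ra.ˈgre:g.re.dre.

4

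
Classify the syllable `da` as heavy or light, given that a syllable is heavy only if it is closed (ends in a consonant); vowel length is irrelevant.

light

`da`: short vowel, open (no coda). Open (no coda) → light.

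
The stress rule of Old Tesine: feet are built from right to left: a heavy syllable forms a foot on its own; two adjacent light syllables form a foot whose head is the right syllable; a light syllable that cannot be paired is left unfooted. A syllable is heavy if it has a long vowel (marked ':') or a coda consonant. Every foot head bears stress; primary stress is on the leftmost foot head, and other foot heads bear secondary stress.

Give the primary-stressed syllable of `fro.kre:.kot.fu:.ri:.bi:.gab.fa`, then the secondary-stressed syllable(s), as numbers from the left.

Weights: 1 fro L, 2 kre: H, 3 kot H, 4 fu: H, 5 ri: H, 6 bi: H, 7 gab H, 8 fa L.
Parse right to left (heavy = foot alone; LL = one foot; stranded L unfooted): fro (ˈkre:) (ˈkot) (ˈfu:) (ˈri:) (ˈbi:) (ˈgab) fa.
Foot heads: 2, 3, 4, 5, 6, 7.
Primary stress on the leftmost head = syllable 2.
Secondary stress on 3, 4, 5, 6, 7: fro.ˈkre:.ˌkot.ˌfu:.ˌri:.ˌbi:.ˌgab.fa.

primary 2, secondary 3, 4, 5, 6, 7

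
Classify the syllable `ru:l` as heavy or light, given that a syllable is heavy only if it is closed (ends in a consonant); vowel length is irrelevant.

heavy

`ru:l`: long vowel, closed (coda /l/). Closed (coda /l/) → heavy.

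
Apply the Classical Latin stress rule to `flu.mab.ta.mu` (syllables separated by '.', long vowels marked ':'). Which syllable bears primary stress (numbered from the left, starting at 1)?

Classical Latin: stress the penult if heavy (long vowel or closed), else the antepenult.
Weights: 2 mab H, 3 ta L, 4 mu L.
The penult (syllable 3, ta) is light, so stress falls on the antepenult (syllable 2, mab).
Stress on syllable 2: flu.ˈmab.ta.mu.

2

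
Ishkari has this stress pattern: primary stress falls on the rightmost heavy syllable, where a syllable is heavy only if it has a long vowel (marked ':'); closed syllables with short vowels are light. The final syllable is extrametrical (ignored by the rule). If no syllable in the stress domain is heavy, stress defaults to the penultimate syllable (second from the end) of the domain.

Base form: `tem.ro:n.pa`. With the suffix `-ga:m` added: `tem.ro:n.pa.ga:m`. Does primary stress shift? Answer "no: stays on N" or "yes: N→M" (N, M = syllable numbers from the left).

Base `tem.ro:n.pa` (3 syllables):
  The final syllable (3, pa) is extrametrical; the stress domain is syllables 1–2.
  Weights: 1 tem L, 2 ro:n H.
  Heavy syllables in the domain: 2. The rightmost is syllable 2 (ro:n).
  → primary stress on syllable 2.
Suffixed `tem.ro:n.pa.ga:m` (4 syllables):
  The final syllable (4, ga:m) is extrametrical; the stress domain is syllables 1–3.
  Weights: 1 tem L, 2 ro:n H, 3 pa L.
  Heavy syllables in the domain: 2. The rightmost is syllable 2 (ro:n).
  → primary stress on syllable 2.

no: stays on 2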